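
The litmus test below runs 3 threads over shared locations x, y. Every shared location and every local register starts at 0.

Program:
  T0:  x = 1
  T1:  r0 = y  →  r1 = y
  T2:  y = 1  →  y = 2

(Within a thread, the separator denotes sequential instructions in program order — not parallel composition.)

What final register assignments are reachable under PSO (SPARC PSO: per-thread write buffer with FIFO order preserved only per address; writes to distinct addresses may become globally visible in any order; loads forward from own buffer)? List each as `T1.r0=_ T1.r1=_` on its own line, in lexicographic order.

T1.r0=0 T1.r1=0
T1.r0=0 T1.r1=1
T1.r0=0 T1.r1=2
T1.r0=1 T1.r1=1
T1.r0=1 T1.r1=2
T1.r0=2 T1.r1=2

outcome vector order: (T1.r0,T1.r1)
|PSO outcomes| = 6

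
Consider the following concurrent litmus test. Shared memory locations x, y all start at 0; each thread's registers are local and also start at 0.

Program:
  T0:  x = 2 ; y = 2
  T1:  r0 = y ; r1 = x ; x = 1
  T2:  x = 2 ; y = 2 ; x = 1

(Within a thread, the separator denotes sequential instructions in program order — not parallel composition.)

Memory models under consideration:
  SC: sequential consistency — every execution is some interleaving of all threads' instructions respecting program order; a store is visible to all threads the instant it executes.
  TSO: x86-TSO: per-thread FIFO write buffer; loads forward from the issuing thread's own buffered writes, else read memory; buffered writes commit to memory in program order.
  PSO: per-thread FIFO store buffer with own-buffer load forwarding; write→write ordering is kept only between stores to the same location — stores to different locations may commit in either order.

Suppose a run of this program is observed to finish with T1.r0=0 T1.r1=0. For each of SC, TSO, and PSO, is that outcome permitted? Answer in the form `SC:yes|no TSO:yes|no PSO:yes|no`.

outcome vector order: (T1.r0,T1.r1)
SC: 5 outcomes — {(0,0) (0,1) (0,2) (2,1) (2,2)}
TSO: 5 outcomes — {(0,0) (0,1) (0,2) (2,1) (2,2)}
PSO: 6 outcomes — {(0,0) (0,1) (0,2) (2,0) (2,1) (2,2)}
target (0,0) ∈ {SC,TSO,PSO}

SC:yes TSO:yes PSO:yes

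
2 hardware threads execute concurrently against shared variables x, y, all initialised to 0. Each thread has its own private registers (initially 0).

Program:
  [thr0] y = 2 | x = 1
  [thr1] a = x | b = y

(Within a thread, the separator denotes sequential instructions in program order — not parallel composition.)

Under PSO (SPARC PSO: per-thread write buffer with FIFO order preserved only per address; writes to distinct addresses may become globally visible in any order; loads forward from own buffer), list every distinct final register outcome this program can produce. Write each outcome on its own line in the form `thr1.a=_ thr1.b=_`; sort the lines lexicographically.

thr1.a=0 thr1.b=0
thr1.a=0 thr1.b=2
thr1.a=1 thr1.b=0
thr1.a=1 thr1.b=2

outcome vector order: (thr1.a,thr1.b)
|PSO outcomes| = 4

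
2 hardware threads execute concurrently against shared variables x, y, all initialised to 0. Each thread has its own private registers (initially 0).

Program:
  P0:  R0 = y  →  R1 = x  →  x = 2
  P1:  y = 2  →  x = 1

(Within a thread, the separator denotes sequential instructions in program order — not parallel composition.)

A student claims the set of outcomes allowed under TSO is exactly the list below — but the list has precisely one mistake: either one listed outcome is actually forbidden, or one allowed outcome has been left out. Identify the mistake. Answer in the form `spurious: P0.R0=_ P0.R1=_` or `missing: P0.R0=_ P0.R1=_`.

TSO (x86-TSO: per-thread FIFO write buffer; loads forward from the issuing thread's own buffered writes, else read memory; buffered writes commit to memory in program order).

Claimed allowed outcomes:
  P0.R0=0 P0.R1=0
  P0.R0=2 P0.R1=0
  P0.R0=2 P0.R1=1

missing: P0.R0=0 P0.R1=1

outcome vector order: (P0.R0,P0.R1)
under TSO → 0/0, 0/1, 2/0, 2/1
TSO∖claimed = {0/1}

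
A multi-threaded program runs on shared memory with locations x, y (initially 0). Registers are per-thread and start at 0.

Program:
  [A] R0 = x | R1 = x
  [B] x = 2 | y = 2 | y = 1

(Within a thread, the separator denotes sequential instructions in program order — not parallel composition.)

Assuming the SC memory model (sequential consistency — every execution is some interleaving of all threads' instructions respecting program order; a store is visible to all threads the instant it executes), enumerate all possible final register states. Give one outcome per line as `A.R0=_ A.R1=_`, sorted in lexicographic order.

A.R0=0 A.R1=0
A.R0=0 A.R1=2
A.R0=2 A.R1=2

outcome vector order: (A.R0,A.R1)
|SC outcomes| = 3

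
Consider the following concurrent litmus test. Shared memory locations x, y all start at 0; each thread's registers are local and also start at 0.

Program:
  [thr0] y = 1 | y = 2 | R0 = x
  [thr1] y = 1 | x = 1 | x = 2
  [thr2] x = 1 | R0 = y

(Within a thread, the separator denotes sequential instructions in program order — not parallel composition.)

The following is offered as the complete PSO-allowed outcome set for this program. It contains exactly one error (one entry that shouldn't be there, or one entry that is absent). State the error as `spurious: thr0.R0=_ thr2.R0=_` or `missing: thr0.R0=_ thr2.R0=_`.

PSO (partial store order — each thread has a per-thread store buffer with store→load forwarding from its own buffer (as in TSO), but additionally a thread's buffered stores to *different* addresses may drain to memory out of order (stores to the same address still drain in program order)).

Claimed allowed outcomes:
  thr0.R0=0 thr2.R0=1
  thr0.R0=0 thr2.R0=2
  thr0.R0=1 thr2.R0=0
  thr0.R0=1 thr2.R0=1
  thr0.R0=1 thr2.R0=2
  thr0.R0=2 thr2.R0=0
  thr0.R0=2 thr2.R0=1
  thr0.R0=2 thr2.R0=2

missing: thr0.R0=0 thr2.R0=0

outcome vector order: (thr0.R0,thr2.R0)
under PSO → <0 0>; <0 1>; <0 2>; <1 0>; <1 1>; <1 2>; <2 0>; <2 1>; <2 2>
PSO∖claimed = {<0 0>}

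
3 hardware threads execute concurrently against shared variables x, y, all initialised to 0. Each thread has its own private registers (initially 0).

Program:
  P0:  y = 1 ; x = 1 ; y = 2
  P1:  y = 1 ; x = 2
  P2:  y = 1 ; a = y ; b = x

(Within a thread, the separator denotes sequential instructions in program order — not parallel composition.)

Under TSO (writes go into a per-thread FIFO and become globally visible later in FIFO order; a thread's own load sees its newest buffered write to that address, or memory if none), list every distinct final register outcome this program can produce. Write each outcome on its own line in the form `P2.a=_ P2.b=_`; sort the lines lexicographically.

P2.a=1 P2.b=0
P2.a=1 P2.b=1
P2.a=1 P2.b=2
P2.a=2 P2.b=1
P2.a=2 P2.b=2

outcome vector order: (P2.a,P2.b)
|TSO outcomes| = 5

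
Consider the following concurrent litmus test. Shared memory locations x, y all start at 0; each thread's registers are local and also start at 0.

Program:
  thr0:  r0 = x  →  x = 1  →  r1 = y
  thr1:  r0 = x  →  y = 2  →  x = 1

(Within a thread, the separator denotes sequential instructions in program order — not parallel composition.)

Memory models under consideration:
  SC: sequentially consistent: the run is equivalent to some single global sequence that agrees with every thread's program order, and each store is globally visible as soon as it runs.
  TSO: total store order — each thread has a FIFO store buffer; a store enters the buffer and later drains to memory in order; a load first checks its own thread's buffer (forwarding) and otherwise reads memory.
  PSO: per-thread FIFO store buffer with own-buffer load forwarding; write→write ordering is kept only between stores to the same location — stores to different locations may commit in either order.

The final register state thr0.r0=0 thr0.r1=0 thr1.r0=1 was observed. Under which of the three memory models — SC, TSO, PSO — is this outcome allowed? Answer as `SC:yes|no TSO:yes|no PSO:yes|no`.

SC:yes TSO:yes PSO:yes

outcome vector order: (thr0.r0,thr0.r1,thr1.r0)
under SC → <0 0 0>, <0 0 1>, <0 2 0>, <0 2 1>, <1 2 0>
under TSO → <0 0 0>, <0 0 1>, <0 2 0>, <0 2 1>, <1 2 0>
under PSO → <0 0 0>, <0 0 1>, <0 2 0>, <0 2 1>, <1 0 0>, <1 2 0>
target <0 0 1> ∈ {SC,TSO,PSO}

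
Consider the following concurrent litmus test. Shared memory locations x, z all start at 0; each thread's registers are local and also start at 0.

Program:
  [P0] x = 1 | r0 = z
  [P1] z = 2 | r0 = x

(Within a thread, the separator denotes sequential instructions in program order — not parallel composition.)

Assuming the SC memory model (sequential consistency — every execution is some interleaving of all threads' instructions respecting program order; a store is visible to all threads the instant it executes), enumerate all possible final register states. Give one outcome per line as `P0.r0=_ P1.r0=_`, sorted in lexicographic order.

P0.r0=0 P1.r0=1
P0.r0=2 P1.r0=0
P0.r0=2 P1.r0=1

outcome vector order: (P0.r0,P1.r0)
|SC outcomes| = 3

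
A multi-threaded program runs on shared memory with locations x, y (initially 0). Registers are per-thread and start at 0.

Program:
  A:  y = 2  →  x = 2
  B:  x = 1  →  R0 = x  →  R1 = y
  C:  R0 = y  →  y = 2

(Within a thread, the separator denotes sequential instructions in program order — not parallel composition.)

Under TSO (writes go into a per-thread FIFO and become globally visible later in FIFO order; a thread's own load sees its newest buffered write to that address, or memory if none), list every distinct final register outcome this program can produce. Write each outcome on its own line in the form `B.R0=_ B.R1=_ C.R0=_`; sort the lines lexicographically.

outcome vector order: (B.R0,B.R1,C.R0)
|TSO outcomes| = 6

B.R0=1 B.R1=0 C.R0=0
B.R0=1 B.R1=0 C.R0=2
B.R0=1 B.R1=2 C.R0=0
B.R0=1 B.R1=2 C.R0=2
B.R0=2 B.R1=2 C.R0=0
B.R0=2 B.R1=2 C.R0=2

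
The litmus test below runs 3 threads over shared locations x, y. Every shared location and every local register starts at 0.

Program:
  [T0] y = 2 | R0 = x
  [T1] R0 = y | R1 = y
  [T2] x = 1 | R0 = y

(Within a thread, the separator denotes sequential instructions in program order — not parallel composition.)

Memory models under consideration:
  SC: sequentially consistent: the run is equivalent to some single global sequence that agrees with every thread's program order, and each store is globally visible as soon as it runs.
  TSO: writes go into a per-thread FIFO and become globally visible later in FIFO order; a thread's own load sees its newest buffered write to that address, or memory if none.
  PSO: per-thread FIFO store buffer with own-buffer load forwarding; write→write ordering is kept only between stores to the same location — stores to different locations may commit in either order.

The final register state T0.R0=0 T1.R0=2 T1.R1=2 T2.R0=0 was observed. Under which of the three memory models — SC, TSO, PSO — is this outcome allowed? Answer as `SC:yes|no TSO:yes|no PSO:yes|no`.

outcome vector order: (T0.R0,T1.R0,T1.R1,T2.R0)
SC: 9 outcomes — {(0,0,0,2); (0,0,2,2); (0,2,2,2); (1,0,0,0); (1,0,0,2); (1,0,2,0); (1,0,2,2); (1,2,2,0); (1,2,2,2)}
TSO: 12 outcomes — {(0,0,0,0); (0,0,0,2); (0,0,2,0); (0,0,2,2); (0,2,2,0); (0,2,2,2); (1,0,0,0); (1,0,0,2); (1,0,2,0); (1,0,2,2); (1,2,2,0); (1,2,2,2)}
PSO: 12 outcomes — {(0,0,0,0); (0,0,0,2); (0,0,2,0); (0,0,2,2); (0,2,2,0); (0,2,2,2); (1,0,0,0); (1,0,0,2); (1,0,2,0); (1,0,2,2); (1,2,2,0); (1,2,2,2)}
target (0,2,2,0) ∈ {TSO,PSO}

SC:no TSO:yes PSO:yes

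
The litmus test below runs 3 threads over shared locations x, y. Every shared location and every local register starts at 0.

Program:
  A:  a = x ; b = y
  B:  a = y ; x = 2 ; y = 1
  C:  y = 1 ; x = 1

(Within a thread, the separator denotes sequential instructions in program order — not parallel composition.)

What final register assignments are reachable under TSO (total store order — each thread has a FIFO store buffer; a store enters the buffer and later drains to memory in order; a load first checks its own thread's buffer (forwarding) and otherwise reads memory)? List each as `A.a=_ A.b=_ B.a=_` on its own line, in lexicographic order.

A.a=0 A.b=0 B.a=0
A.a=0 A.b=0 B.a=1
A.a=0 A.b=1 B.a=0
A.a=0 A.b=1 B.a=1
A.a=1 A.b=1 B.a=0
A.a=1 A.b=1 B.a=1
A.a=2 A.b=0 B.a=0
A.a=2 A.b=1 B.a=0
A.a=2 A.b=1 B.a=1

outcome vector order: (A.a,A.b,B.a)
|TSO outcomes| = 9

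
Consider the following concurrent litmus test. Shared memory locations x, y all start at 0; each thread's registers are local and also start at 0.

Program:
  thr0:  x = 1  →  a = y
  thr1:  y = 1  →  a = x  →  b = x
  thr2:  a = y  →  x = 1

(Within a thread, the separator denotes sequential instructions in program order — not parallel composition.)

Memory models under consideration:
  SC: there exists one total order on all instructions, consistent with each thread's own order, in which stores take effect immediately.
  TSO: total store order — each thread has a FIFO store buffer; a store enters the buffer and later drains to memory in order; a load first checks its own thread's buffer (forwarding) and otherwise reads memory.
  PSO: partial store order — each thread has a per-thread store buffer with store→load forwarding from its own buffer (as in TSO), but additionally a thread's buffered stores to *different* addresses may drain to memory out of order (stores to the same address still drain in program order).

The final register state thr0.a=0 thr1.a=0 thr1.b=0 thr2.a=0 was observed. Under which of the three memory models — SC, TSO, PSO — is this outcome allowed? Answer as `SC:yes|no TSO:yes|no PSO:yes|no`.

SC:no TSO:yes PSO:yes

outcome vector order: (thr0.a,thr1.a,thr1.b,thr2.a)
SC (8): 0110 0111 1000 1001 1010 1011 1110 1111
TSO (12): 0000 0001 0010 0011 0110 0111 1000 1001 1010 1011 1110 1111
PSO (12): 0000 0001 0010 0011 0110 0111 1000 1001 1010 1011 1110 1111
target 0000 ∈ {TSO,PSO}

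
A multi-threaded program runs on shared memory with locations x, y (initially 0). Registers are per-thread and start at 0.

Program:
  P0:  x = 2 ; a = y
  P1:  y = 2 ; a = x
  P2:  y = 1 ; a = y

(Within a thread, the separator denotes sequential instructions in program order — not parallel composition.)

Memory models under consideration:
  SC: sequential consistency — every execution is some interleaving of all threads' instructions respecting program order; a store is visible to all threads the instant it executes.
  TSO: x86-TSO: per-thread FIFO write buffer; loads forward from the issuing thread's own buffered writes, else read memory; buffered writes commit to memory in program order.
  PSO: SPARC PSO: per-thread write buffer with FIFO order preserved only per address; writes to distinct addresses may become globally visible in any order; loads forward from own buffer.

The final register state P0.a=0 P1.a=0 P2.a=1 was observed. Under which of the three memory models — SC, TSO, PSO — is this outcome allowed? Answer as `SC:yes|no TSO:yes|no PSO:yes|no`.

SC:no TSO:yes PSO:yes

outcome vector order: (P0.a,P1.a,P2.a)
SC (9): 0/2/1 0/2/2 1/0/1 1/2/1 1/2/2 2/0/1 2/0/2 2/2/1 2/2/2
TSO (12): 0/0/1 0/0/2 0/2/1 0/2/2 1/0/1 1/0/2 1/2/1 1/2/2 2/0/1 2/0/2 2/2/1 2/2/2
PSO (12): 0/0/1 0/0/2 0/2/1 0/2/2 1/0/1 1/0/2 1/2/1 1/2/2 2/0/1 2/0/2 2/2/1 2/2/2
target 0/0/1 ∈ {TSO,PSO}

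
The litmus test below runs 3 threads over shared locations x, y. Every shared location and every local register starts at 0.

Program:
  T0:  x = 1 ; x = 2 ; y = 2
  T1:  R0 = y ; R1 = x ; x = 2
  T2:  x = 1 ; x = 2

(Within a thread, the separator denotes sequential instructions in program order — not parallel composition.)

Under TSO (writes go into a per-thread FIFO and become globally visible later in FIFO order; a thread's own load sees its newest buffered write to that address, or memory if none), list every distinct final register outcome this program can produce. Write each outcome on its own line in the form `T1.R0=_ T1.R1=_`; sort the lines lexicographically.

T1.R0=0 T1.R1=0
T1.R0=0 T1.R1=1
T1.R0=0 T1.R1=2
T1.R0=2 T1.R1=1
T1.R0=2 T1.R1=2

outcome vector order: (T1.R0,T1.R1)
|TSO outcomes| = 5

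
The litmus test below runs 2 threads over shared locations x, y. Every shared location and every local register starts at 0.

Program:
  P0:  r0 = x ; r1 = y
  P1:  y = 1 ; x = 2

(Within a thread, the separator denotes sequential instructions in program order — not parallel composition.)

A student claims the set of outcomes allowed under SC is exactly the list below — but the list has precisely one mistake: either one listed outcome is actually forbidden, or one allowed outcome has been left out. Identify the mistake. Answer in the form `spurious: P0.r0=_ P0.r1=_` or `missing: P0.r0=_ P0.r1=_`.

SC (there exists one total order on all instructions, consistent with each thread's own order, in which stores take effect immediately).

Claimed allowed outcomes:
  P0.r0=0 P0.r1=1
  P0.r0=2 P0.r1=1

missing: P0.r0=0 P0.r1=0

outcome vector order: (P0.r0,P0.r1)
SC: 3 outcomes — {<0 0> <0 1> <2 1>}
SC∖claimed = {<0 0>}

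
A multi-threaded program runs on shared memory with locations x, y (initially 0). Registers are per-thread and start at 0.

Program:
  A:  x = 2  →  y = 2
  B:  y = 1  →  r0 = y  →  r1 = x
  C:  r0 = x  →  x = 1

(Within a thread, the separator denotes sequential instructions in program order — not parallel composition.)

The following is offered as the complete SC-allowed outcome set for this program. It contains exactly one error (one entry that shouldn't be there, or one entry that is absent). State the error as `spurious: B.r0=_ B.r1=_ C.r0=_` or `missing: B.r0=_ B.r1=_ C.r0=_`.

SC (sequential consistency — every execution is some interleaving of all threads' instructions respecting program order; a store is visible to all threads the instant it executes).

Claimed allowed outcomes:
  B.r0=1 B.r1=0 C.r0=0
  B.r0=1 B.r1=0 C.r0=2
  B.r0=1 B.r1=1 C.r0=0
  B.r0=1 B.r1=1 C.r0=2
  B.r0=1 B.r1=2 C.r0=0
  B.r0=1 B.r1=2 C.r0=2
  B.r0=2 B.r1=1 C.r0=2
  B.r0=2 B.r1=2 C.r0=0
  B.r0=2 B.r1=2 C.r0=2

outcome vector order: (B.r0,B.r1,C.r0)
SC: 10 outcomes — {<1 0 0>; <1 0 2>; <1 1 0>; <1 1 2>; <1 2 0>; <1 2 2>; <2 1 0>; <2 1 2>; <2 2 0>; <2 2 2>}
SC∖claimed = {<2 1 0>}

missing: B.r0=2 B.r1=1 C.r0=0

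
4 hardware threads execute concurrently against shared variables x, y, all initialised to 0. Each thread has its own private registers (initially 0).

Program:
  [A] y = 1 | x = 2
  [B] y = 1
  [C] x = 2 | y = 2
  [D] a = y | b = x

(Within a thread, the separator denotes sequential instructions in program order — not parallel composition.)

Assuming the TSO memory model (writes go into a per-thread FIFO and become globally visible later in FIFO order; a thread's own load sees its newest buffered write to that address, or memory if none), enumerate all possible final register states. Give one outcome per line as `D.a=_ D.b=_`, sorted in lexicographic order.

outcome vector order: (D.a,D.b)
|TSO outcomes| = 5

D.a=0 D.b=0
D.a=0 D.b=2
D.a=1 D.b=0
D.a=1 D.b=2
D.a=2 D.b=2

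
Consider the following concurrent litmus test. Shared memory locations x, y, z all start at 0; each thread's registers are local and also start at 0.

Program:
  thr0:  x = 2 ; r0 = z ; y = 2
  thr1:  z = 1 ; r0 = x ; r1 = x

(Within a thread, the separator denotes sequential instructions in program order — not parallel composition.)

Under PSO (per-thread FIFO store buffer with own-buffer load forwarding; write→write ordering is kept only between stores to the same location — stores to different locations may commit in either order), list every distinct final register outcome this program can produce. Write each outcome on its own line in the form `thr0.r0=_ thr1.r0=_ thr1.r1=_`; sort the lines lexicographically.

thr0.r0=0 thr1.r0=0 thr1.r1=0
thr0.r0=0 thr1.r0=0 thr1.r1=2
thr0.r0=0 thr1.r0=2 thr1.r1=2
thr0.r0=1 thr1.r0=0 thr1.r1=0
thr0.r0=1 thr1.r0=0 thr1.r1=2
thr0.r0=1 thr1.r0=2 thr1.r1=2

outcome vector order: (thr0.r0,thr1.r0,thr1.r1)
|PSO outcomes| = 6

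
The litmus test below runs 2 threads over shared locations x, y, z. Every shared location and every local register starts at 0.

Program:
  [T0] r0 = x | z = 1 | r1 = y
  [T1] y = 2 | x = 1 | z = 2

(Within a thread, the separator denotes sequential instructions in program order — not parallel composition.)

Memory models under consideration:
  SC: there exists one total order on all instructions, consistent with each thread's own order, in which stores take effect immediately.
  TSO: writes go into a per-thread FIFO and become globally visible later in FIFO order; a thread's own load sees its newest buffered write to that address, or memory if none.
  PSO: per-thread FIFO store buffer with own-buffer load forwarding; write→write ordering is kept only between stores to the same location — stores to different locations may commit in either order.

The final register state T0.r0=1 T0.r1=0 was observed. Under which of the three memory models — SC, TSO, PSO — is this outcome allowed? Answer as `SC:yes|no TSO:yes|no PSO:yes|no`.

SC:no TSO:no PSO:yes

outcome vector order: (T0.r0,T0.r1)
[SC] allowed = {(0,0), (0,2), (1,2)}
[TSO] allowed = {(0,0), (0,2), (1,2)}
[PSO] allowed = {(0,0), (0,2), (1,0), (1,2)}
target (1,0) ∈ {PSO}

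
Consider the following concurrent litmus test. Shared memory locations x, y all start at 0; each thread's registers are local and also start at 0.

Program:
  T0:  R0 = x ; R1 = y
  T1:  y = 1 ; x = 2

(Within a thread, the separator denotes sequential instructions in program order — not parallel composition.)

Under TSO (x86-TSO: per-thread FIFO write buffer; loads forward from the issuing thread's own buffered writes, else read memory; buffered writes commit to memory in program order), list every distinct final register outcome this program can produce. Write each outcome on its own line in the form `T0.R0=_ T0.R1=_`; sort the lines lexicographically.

T0.R0=0 T0.R1=0
T0.R0=0 T0.R1=1
T0.R0=2 T0.R1=1

outcome vector order: (T0.R0,T0.R1)
|TSO outcomes| = 3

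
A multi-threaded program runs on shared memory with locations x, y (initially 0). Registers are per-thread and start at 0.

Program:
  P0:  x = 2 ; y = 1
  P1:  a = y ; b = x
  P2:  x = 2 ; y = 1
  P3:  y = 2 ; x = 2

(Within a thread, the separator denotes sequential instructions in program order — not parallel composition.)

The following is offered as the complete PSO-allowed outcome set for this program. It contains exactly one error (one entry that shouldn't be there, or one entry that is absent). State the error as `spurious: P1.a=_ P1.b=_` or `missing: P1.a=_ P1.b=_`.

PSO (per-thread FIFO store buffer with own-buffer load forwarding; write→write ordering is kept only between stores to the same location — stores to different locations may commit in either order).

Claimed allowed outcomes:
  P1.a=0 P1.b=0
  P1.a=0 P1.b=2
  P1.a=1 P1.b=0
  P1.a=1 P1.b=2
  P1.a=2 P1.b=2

outcome vector order: (P1.a,P1.b)
under PSO → <0 0> <0 2> <1 0> <1 2> <2 0> <2 2>
PSO∖claimed = {<2 0>}

missing: P1.a=2 P1.b=0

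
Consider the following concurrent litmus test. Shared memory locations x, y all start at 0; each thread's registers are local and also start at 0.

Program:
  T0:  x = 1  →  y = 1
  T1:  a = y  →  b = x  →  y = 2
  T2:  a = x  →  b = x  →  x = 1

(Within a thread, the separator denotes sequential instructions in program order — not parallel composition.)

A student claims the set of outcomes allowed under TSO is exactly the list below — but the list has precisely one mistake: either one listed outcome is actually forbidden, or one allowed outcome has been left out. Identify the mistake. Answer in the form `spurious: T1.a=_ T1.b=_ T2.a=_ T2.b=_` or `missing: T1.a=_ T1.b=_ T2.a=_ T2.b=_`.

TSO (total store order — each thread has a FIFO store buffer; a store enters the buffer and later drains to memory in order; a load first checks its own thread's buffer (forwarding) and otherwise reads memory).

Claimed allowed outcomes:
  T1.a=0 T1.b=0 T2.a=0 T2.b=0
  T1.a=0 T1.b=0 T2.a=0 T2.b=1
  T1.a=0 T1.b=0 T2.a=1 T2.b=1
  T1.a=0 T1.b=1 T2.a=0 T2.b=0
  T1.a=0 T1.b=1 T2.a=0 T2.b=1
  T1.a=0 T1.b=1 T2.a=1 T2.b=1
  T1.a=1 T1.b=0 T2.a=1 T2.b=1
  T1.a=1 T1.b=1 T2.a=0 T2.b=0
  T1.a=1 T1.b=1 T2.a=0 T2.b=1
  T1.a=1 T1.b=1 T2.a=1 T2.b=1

spurious: T1.a=1 T1.b=0 T2.a=1 T2.b=1

outcome vector order: (T1.a,T1.b,T2.a,T2.b)
under TSO → <0 0 0 0> <0 0 0 1> <0 0 1 1> <0 1 0 0> <0 1 0 1> <0 1 1 1> <1 1 0 0> <1 1 0 1> <1 1 1 1>
claimed∖TSO = {<1 0 1 1>}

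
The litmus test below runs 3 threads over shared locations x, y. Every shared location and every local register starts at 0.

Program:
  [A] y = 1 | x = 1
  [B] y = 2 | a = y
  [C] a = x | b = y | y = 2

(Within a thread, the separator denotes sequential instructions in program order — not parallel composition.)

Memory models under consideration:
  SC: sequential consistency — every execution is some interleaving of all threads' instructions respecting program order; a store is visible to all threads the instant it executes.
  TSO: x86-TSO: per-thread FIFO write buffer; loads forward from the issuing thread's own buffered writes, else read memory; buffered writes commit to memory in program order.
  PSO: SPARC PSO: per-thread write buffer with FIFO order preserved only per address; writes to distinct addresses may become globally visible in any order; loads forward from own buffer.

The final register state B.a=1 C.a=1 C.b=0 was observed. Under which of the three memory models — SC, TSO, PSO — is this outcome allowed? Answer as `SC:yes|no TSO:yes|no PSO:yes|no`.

outcome vector order: (B.a,C.a,C.b)
SC (9): <1 0 0> <1 0 1> <1 0 2> <1 1 1> <2 0 0> <2 0 1> <2 0 2> <2 1 1> <2 1 2>
TSO (9): <1 0 0> <1 0 1> <1 0 2> <1 1 1> <2 0 0> <2 0 1> <2 0 2> <2 1 1> <2 1 2>
PSO (12): <1 0 0> <1 0 1> <1 0 2> <1 1 0> <1 1 1> <1 1 2> <2 0 0> <2 0 1> <2 0 2> <2 1 0> <2 1 1> <2 1 2>
target <1 1 0> ∈ {PSO}

SC:no TSO:no PSO:yes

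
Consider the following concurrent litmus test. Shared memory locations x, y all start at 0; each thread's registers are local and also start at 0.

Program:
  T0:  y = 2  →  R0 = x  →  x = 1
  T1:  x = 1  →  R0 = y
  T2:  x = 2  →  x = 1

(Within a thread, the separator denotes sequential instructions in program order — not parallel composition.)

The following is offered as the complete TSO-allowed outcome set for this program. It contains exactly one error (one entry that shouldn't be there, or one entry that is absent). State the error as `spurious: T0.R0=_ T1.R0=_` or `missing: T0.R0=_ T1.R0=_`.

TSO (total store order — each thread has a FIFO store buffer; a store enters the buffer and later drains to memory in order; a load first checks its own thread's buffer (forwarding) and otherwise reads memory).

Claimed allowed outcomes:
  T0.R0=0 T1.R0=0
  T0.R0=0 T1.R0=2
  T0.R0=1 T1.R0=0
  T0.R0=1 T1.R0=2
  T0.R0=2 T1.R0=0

missing: T0.R0=2 T1.R0=2

outcome vector order: (T0.R0,T1.R0)
[TSO] allowed = {(0,0) (0,2) (1,0) (1,2) (2,0) (2,2)}
TSO∖claimed = {(2,2)}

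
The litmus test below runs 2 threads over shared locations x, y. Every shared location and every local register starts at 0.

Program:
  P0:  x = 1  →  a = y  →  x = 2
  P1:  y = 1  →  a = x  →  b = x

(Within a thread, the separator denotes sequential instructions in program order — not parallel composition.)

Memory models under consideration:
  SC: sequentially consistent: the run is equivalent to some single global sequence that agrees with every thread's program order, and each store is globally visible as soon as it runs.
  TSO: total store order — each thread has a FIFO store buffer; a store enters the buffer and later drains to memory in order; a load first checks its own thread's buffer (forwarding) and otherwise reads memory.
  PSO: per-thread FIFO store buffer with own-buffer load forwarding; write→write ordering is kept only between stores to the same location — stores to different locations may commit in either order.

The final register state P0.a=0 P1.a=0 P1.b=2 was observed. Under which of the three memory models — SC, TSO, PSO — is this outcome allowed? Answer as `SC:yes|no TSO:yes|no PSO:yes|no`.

SC:no TSO:yes PSO:yes

outcome vector order: (P0.a,P1.a,P1.b)
under SC → 011; 012; 022; 100; 101; 102; 111; 112; 122
under TSO → 000; 001; 002; 011; 012; 022; 100; 101; 102; 111; 112; 122
under PSO → 000; 001; 002; 011; 012; 022; 100; 101; 102; 111; 112; 122
target 002 ∈ {TSO,PSO}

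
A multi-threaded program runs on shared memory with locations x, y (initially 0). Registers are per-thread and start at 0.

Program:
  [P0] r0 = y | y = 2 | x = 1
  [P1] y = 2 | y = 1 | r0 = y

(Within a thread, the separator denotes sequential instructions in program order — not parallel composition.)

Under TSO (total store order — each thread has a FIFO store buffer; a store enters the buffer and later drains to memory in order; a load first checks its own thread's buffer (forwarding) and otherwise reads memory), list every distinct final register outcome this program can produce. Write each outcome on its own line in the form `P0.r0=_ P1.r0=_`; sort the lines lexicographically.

outcome vector order: (P0.r0,P1.r0)
|TSO outcomes| = 6

P0.r0=0 P1.r0=1
P0.r0=0 P1.r0=2
P0.r0=1 P1.r0=1
P0.r0=1 P1.r0=2
P0.r0=2 P1.r0=1
P0.r0=2 P1.r0=2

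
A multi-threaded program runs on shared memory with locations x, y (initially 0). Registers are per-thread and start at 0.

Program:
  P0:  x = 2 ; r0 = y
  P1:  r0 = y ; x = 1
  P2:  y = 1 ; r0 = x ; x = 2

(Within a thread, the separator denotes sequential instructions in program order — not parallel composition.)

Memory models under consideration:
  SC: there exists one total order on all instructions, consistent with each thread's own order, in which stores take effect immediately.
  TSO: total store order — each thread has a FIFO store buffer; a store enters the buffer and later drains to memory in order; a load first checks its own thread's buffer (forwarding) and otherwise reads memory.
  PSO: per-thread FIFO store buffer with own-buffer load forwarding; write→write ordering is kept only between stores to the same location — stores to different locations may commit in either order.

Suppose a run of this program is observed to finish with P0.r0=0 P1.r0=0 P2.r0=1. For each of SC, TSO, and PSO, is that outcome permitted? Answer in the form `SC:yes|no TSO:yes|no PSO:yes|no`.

SC:yes TSO:yes PSO:yes

outcome vector order: (P0.r0,P1.r0,P2.r0)
SC (10): 001, 002, 011, 012, 100, 101, 102, 110, 111, 112
TSO (12): 000, 001, 002, 010, 011, 012, 100, 101, 102, 110, 111, 112
PSO (12): 000, 001, 002, 010, 011, 012, 100, 101, 102, 110, 111, 112
target 001 ∈ {SC,TSO,PSO}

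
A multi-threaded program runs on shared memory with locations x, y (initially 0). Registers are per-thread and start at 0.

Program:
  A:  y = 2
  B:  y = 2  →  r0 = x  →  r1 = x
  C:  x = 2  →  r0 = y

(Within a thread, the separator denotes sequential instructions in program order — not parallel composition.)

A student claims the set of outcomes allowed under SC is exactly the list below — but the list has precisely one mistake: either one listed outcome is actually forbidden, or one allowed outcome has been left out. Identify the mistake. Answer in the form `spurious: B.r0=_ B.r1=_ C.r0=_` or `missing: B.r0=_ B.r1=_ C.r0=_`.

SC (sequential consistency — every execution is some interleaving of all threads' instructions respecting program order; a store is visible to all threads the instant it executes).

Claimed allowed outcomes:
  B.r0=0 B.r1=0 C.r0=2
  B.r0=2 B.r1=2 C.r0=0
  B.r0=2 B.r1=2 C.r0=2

outcome vector order: (B.r0,B.r1,C.r0)
under SC → 002; 022; 220; 222
SC∖claimed = {022}

missing: B.r0=0 B.r1=2 C.r0=2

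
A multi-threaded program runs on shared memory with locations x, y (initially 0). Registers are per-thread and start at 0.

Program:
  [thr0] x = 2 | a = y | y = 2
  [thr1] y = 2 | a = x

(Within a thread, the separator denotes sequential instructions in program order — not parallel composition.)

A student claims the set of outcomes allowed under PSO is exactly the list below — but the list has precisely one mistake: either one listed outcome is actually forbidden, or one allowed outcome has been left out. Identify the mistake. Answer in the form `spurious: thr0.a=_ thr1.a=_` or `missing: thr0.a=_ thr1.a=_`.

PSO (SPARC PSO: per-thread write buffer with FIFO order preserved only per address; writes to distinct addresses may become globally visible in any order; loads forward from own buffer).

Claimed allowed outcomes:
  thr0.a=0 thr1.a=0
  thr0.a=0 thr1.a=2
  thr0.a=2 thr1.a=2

outcome vector order: (thr0.a,thr1.a)
PSO: 4 outcomes — {<0 0>; <0 2>; <2 0>; <2 2>}
PSO∖claimed = {<2 0>}

missing: thr0.a=2 thr1.a=0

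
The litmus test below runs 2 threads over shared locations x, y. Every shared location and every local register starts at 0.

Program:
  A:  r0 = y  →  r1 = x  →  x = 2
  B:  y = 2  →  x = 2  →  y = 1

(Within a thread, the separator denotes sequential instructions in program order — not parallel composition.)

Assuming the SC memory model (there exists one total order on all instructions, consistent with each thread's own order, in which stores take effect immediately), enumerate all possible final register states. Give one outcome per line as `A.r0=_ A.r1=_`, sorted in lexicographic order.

outcome vector order: (A.r0,A.r1)
|SC outcomes| = 5

A.r0=0 A.r1=0
A.r0=0 A.r1=2
A.r0=1 A.r1=2
A.r0=2 A.r1=0
A.r0=2 A.r1=2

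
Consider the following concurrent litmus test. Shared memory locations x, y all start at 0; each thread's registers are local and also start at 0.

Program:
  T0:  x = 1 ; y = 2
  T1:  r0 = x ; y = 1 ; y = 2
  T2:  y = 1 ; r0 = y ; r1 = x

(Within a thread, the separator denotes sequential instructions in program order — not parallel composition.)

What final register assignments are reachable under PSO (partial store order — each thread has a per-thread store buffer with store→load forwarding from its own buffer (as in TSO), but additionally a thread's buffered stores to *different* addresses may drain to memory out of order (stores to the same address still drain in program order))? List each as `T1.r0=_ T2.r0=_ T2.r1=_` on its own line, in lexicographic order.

outcome vector order: (T1.r0,T2.r0,T2.r1)
|PSO outcomes| = 8

T1.r0=0 T2.r0=1 T2.r1=0
T1.r0=0 T2.r0=1 T2.r1=1
T1.r0=0 T2.r0=2 T2.r1=0
T1.r0=0 T2.r0=2 T2.r1=1
T1.r0=1 T2.r0=1 T2.r1=0
T1.r0=1 T2.r0=1 T2.r1=1
T1.r0=1 T2.r0=2 T2.r1=0
T1.r0=1 T2.r0=2 T2.r1=1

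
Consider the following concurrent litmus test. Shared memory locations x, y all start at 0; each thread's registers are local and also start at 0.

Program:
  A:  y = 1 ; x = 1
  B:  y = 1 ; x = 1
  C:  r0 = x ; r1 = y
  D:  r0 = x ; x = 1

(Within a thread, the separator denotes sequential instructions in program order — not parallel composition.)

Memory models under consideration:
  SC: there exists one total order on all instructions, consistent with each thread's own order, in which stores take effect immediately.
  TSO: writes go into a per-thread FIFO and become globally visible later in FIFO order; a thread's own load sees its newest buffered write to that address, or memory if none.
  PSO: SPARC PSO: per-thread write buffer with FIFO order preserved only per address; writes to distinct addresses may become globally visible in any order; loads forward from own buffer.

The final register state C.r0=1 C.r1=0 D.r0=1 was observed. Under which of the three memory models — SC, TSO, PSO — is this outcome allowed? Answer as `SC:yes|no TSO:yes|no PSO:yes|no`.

SC:no TSO:no PSO:yes

outcome vector order: (C.r0,C.r1,D.r0)
SC (7): 000; 001; 010; 011; 100; 110; 111
TSO (7): 000; 001; 010; 011; 100; 110; 111
PSO (8): 000; 001; 010; 011; 100; 101; 110; 111
target 101 ∈ {PSO}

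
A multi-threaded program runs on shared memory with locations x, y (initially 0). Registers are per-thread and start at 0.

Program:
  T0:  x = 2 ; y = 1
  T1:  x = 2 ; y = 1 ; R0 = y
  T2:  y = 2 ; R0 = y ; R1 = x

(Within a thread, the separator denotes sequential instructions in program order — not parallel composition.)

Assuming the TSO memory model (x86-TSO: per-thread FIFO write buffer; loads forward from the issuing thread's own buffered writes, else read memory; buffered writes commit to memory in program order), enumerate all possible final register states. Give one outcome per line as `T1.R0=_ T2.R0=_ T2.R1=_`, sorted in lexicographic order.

T1.R0=1 T2.R0=1 T2.R1=2
T1.R0=1 T2.R0=2 T2.R1=0
T1.R0=1 T2.R0=2 T2.R1=2
T1.R0=2 T2.R0=1 T2.R1=2
T1.R0=2 T2.R0=2 T2.R1=0
T1.R0=2 T2.R0=2 T2.R1=2

outcome vector order: (T1.R0,T2.R0,T2.R1)
|TSO outcomes| = 6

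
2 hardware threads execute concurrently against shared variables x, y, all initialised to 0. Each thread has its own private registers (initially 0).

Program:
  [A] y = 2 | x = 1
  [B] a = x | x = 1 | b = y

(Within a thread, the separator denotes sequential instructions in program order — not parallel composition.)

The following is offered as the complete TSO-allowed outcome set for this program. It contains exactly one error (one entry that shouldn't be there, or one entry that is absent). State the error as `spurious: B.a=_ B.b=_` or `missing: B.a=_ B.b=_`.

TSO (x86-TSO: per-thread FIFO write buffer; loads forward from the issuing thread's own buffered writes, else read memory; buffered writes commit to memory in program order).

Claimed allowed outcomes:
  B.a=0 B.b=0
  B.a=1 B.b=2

missing: B.a=0 B.b=2

outcome vector order: (B.a,B.b)
TSO (3): <0 0>; <0 2>; <1 2>
TSO∖claimed = {<0 2>}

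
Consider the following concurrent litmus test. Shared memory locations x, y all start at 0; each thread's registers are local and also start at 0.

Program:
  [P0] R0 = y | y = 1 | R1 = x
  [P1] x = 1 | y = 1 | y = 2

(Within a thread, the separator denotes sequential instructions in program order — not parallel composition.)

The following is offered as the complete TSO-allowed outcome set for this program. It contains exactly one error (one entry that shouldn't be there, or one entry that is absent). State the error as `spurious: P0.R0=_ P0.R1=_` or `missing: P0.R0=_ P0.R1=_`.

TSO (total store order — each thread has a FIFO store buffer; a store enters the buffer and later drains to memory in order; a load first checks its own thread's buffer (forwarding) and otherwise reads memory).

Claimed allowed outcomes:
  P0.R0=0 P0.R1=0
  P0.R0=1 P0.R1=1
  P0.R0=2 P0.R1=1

outcome vector order: (P0.R0,P0.R1)
[TSO] allowed = {00 01 11 21}
TSO∖claimed = {01}

missing: P0.R0=0 P0.R1=1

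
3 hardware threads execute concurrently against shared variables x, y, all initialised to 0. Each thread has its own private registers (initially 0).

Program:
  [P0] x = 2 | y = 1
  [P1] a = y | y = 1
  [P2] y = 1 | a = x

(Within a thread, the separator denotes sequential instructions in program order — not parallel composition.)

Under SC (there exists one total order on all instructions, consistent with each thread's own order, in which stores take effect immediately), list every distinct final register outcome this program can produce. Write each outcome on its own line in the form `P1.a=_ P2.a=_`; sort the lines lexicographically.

P1.a=0 P2.a=0
P1.a=0 P2.a=2
P1.a=1 P2.a=0
P1.a=1 P2.a=2

outcome vector order: (P1.a,P2.a)
|SC outcomes| = 4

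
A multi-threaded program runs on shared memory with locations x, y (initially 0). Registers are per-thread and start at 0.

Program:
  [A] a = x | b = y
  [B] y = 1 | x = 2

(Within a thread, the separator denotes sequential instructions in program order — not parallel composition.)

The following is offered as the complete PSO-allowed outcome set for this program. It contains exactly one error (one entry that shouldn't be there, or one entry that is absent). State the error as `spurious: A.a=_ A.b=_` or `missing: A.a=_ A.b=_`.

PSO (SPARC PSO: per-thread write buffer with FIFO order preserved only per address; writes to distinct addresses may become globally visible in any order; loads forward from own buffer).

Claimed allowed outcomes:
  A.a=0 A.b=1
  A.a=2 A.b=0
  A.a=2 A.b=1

outcome vector order: (A.a,A.b)
under PSO → 00 01 20 21
PSO∖claimed = {00}

missing: A.a=0 A.b=0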